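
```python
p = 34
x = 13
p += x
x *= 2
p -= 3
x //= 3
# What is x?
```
Trace:
  p=34
  p=34, x=13
  p=47, x=13
  p=47, x=26
  p=44, x=26
  p=44, x=8

Final answer: 8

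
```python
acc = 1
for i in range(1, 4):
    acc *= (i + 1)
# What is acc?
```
Trace:
  acc=1
  acc=2, i=1
  acc=6, i=2
  acc=24, i=3

Final answer: 24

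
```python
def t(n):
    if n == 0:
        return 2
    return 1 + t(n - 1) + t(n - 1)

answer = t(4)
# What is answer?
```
Call trace (a repeated sub-call is expanded the first time; later identical calls just restate its return value):
t(n=4)
  t(n=3)
    t(n=2)
      t(n=1)
        t(n=0)
        -> return 2
        t(n=0)
        -> return 2
      -> return 5
      t(n=1) -> return 5  (same call as traced above)
    -> return 11
    t(n=2) -> return 11  (same call as traced above)
  -> return 23
  t(n=3) -> return 23  (same call as traced above)
-> return 47

Final answer: 47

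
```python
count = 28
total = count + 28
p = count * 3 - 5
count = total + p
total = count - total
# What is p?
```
Trace:
  count=28
  count=28, total=56
  count=28, total=56, p=79
  count=135, total=56, p=79
  count=135, total=79, p=79

Final answer: 79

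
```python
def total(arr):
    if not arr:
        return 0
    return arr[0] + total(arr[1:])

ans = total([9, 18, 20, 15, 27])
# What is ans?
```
Call trace:
total(arr=[9, 18, 20, 15, 27])
  total(arr=[18, 20, 15, 27])
    total(arr=[20, 15, 27])
      total(arr=[15, 27])
        total(arr=[27])
          total(arr=[])
          -> return 0
        -> return 27
      -> return 42
    -> return 62
  -> return 80
-> return 89

Final answer: 89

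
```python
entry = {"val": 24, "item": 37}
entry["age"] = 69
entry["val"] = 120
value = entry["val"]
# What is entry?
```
Trace:
  entry={'val': 24, 'item': 37}
  entry={'val': 24, 'item': 37, 'age': 69}
  entry={'val': 120, 'item': 37, 'age': 69}
  entry={'val': 120, 'item': 37, 'age': 69}, value=120

Final answer: {'val': 120, 'item': 37, 'age': 69}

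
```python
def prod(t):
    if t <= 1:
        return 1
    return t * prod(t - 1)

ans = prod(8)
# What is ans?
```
Call trace:
prod(t=8)
  prod(t=7)
    prod(t=6)
      prod(t=5)
        prod(t=4)
          prod(t=3)
            prod(t=2)
              prod(t=1)
              -> return 1
            -> return 2
          -> return 6
        -> return 24
      -> return 120
    -> return 720
  -> return 5040
-> return 40320

Final answer: 40320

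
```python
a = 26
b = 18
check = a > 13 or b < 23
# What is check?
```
Trace:
  a=26
  a=26, b=18
  a=26, b=18, check=True

Final answer: True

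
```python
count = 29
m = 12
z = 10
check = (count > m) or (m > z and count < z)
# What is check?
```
Trace:
  count=29
  count=29, m=12
  count=29, m=12, z=10
  count=29, m=12, z=10, check=True

Final answer: True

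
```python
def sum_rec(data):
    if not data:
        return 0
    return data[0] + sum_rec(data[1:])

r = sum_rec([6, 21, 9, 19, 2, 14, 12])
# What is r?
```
Call trace:
sum_rec(data=[6, 21, 9, 19, 2, 14, 12])
  sum_rec(data=[21, 9, 19, 2, 14, 12])
    sum_rec(data=[9, 19, 2, 14, 12])
      sum_rec(data=[19, 2, 14, 12])
        sum_rec(data=[2, 14, 12])
          sum_rec(data=[14, 12])
            sum_rec(data=[12])
              sum_rec(data=[])
              -> return 0
            -> return 12
          -> return 26
        -> return 28
      -> return 47
    -> return 56
  -> return 77
-> return 83

Final answer: 83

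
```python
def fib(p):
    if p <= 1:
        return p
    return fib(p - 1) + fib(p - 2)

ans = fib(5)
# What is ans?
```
Call trace (a repeated sub-call is expanded the first time; later identical calls just restate its return value):
fib(p=5)
  fib(p=4)
    fib(p=3)
      fib(p=2)
        fib(p=1)
        -> return 1
        fib(p=0)
        -> return 0
      -> return 1
      fib(p=1)
      -> return 1
    -> return 2
    fib(p=2) -> return 1  (same call as traced above)
  -> return 3
  fib(p=3) -> return 2  (same call as traced above)
-> return 5

Final answer: 5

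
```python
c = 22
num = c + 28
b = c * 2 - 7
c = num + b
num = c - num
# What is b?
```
Trace:
  c=22
  c=22, num=50
  c=22, num=50, b=37
  c=87, num=50, b=37
  c=87, num=37, b=37

Final answer: 37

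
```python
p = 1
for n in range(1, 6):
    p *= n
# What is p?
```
Trace:
  p=1
  p=1, n=1
  p=2, n=2
  p=6, n=3
  p=24, n=4
  p=120, n=5

Final answer: 120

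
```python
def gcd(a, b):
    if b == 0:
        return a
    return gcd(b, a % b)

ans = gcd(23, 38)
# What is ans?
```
Call trace:
gcd(a=23, b=38)
  gcd(a=38, b=23)
    gcd(a=23, b=15)
      gcd(a=15, b=8)
        gcd(a=8, b=7)
          gcd(a=7, b=1)
            gcd(a=1, b=0)
            -> return 1
          -> return 1
        -> return 1
      -> return 1
    -> return 1
  -> return 1
-> return 1

Final answer: 1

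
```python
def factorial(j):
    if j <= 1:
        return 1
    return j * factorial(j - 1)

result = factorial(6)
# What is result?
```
Call trace:
factorial(j=6)
  factorial(j=5)
    factorial(j=4)
      factorial(j=3)
        factorial(j=2)
          factorial(j=1)
          -> return 1
        -> return 2
      -> return 6
    -> return 24
  -> return 120
-> return 720

Final answer: 720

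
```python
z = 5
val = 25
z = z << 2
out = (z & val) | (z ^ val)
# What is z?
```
Trace:
  z=5
  z=5, val=25
  z=20, val=25
  z=20, val=25, out=29

Final answer: 20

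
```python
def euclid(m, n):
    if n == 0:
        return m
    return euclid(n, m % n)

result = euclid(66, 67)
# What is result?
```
Call trace:
euclid(m=66, n=67)
  euclid(m=67, n=66)
    euclid(m=66, n=1)
      euclid(m=1, n=0)
      -> return 1
    -> return 1
  -> return 1
-> return 1

Final answer: 1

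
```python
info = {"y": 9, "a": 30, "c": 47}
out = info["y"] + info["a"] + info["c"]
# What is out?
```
Trace:
  info={'y': 9, 'a': 30, 'c': 47}
  info={'y': 9, 'a': 30, 'c': 47}, out=86

Final answer: 86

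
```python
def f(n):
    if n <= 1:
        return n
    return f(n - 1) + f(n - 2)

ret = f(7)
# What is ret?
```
Call trace (a repeated sub-call is expanded the first time; later identical calls just restate its return value):
f(n=7)
  f(n=6)
    f(n=5)
      f(n=4)
        f(n=3)
          f(n=2)
            f(n=1)
            -> return 1
            f(n=0)
            -> return 0
          -> return 1
          f(n=1)
          -> return 1
        -> return 2
        f(n=2) -> return 1  (same call as traced above)
      -> return 3
      f(n=3) -> return 2  (same call as traced above)
    -> return 5
    f(n=4) -> return 3  (same call as traced above)
  -> return 8
  f(n=5) -> return 5  (same call as traced above)
-> return 13

Final answer: 13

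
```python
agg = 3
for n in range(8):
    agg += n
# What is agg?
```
Trace:
  agg=3
  agg=3, n=0
  agg=4, n=1
  agg=6, n=2
  agg=9, n=3
  agg=13, n=4
  agg=18, n=5
  agg=24, n=6
  agg=31, n=7

Final answer: 31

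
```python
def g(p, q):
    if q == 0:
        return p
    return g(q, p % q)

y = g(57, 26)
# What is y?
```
Call trace:
g(p=57, q=26)
  g(p=26, q=5)
    g(p=5, q=1)
      g(p=1, q=0)
      -> return 1
    -> return 1
  -> return 1
-> return 1

Final answer: 1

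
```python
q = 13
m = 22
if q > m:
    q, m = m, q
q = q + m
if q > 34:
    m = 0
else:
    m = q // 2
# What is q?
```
Trace:
  q=13
  q=13, m=22
  q=13, m=22
  q=35, m=22
  q=35, m=0

Final answer: 35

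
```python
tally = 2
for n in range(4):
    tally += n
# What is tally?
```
Trace:
  tally=2
  tally=2, n=0
  tally=3, n=1
  tally=5, n=2
  tally=8, n=3

Final answer: 8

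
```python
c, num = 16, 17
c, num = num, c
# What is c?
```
Trace:
  c=16, num=17
  c=17, num=16

Final answer: 17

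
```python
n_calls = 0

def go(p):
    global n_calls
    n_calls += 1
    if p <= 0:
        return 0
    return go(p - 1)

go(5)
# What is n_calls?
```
Call trace:
go(p=5)
  go(p=4)
    go(p=3)
      go(p=2)
        go(p=1)
          go(p=0)
          -> return 0
        -> return 0
      -> return 0
    -> return 0
  -> return 0
-> return 0

n_calls is incremented once per call. go is entered once for each p = 5, 4, 3, 2, 1, 0 (the p <= 0 call returns without recursing), i.e. 5 + 1 calls.
n_calls = 6

Final answer: 6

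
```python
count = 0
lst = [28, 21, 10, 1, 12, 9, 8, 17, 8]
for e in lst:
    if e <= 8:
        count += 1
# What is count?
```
Trace:
  count=0
  count=0, e=28
  count=0, e=21
  count=0, e=10
  count=1, e=1
  count=1, e=12
  count=1, e=9
  count=2, e=8
  count=2, e=17
  count=3, e=8

Final answer: 3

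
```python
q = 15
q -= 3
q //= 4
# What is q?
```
Trace:
  q=15
  q=12
  q=3

Final answer: 3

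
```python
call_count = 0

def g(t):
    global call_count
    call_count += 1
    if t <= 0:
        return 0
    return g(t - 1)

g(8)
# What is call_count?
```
Call trace:
g(t=8)
  g(t=7)
    g(t=6)
      g(t=5)
        g(t=4)
          g(t=3)
            g(t=2)
              g(t=1)
                g(t=0)
                -> return 0
              -> return 0
            -> return 0
          -> return 0
        -> return 0
      -> return 0
    -> return 0
  -> return 0
-> return 0

call_count is incremented once per call. g is entered once for each t = 8, 7, 6, 5, 4, 3, 2, 1, 0 (the t <= 0 call returns without recursing), i.e. 8 + 1 calls.
call_count = 9

Final answer: 9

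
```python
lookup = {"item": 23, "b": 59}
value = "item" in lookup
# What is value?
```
Trace:
  lookup={'item': 23, 'b': 59}
  lookup={'item': 23, 'b': 59}, value=True

Final answer: True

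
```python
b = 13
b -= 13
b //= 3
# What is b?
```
Trace:
  b=13
  b=0
  b=0

Final answer: 0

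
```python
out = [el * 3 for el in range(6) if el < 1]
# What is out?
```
Trace:
  el=0
  el=1
  el=2
  el=3
  el=4
  el=5
  out=[0]

Final answer: [0]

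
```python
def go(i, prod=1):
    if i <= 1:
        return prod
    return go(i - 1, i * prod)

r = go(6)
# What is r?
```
Call trace:
go(i=6, prod=1)
  go(i=5, prod=6)
    go(i=4, prod=30)
      go(i=3, prod=120)
        go(i=2, prod=360)
          go(i=1, prod=720)
          -> return 720
        -> return 720
      -> return 720
    -> return 720
  -> return 720
-> return 720

Final answer: 720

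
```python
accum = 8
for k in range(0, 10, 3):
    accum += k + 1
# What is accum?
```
Trace:
  accum=8
  accum=9, k=0
  accum=13, k=3
  accum=20, k=6
  accum=30, k=9

Final answer: 30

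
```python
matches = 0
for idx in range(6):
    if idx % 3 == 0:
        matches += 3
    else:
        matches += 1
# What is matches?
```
Trace:
  matches=0
  matches=3, idx=0
  matches=4, idx=1
  matches=5, idx=2
  matches=8, idx=3
  matches=9, idx=4
  matches=10, idx=5

Final answer: 10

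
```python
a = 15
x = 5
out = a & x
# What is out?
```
Trace:
  a=15
  a=15, x=5
  a=15, x=5, out=5

Final answer: 5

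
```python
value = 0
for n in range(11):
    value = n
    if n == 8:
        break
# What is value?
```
Trace:
  value=0
  value=0, n=0
  value=1, n=1
  value=2, n=2
  value=3, n=3
  value=4, n=4
  value=5, n=5
  value=6, n=6
  value=7, n=7
  value=8, n=8

Final answer: 8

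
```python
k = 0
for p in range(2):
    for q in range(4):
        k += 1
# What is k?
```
Trace:
  k=0
  k=1, p=0, q=0
  k=2, p=0, q=1
  k=3, p=0, q=2
  k=4, p=0, q=3
  k=5, p=1, q=0
  k=6, p=1, q=1
  k=7, p=1, q=2
  k=8, p=1, q=3

Final answer: 8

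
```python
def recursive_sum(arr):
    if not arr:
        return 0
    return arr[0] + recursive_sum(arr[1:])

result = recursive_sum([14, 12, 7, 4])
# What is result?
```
Call trace:
recursive_sum(arr=[14, 12, 7, 4])
  recursive_sum(arr=[12, 7, 4])
    recursive_sum(arr=[7, 4])
      recursive_sum(arr=[4])
        recursive_sum(arr=[])
        -> return 0
      -> return 4
    -> return 11
  -> return 23
-> return 37

Final answer: 37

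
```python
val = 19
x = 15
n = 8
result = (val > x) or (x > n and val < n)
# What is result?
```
Trace:
  val=19
  val=19, x=15
  val=19, x=15, n=8
  val=19, x=15, n=8, result=True

Final answer: True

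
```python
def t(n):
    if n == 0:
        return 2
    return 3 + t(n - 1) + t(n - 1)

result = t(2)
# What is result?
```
Call trace (a repeated sub-call is expanded the first time; later identical calls just restate its return value):
t(n=2)
  t(n=1)
    t(n=0)
    -> return 2
    t(n=0)
    -> return 2
  -> return 7
  t(n=1) -> return 7  (same call as traced above)
-> return 17

Final answer: 17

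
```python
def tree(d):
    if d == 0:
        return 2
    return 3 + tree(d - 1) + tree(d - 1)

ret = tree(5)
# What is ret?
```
Call trace (a repeated sub-call is expanded the first time; later identical calls just restate its return value):
tree(d=5)
  tree(d=4)
    tree(d=3)
      tree(d=2)
        tree(d=1)
          tree(d=0)
          -> return 2
          tree(d=0)
          -> return 2
        -> return 7
        tree(d=1) -> return 7  (same call as traced above)
      -> return 17
      tree(d=2) -> return 17  (same call as traced above)
    -> return 37
    tree(d=3) -> return 37  (same call as traced above)
  -> return 77
  tree(d=4) -> return 77  (same call as traced above)
-> return 157

Final answer: 157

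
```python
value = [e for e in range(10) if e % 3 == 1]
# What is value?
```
Trace:
  e=0
  e=1
  e=2
  e=3
  e=4
  e=5
  e=6
  e=7
  e=8
  e=9
  value=[1, 4, 7]

Final answer: [1, 4, 7]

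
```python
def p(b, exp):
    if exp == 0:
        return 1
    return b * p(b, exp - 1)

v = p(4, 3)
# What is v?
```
Call trace:
p(b=4, exp=3)
  p(b=4, exp=2)
    p(b=4, exp=1)
      p(b=4, exp=0)
      -> return 1
    -> return 4
  -> return 16
-> return 64

Final answer: 64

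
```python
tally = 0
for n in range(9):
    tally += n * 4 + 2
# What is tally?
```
Trace:
  tally=0
  tally=2, n=0
  tally=8, n=1
  tally=18, n=2
  tally=32, n=3
  tally=50, n=4
  tally=72, n=5
  tally=98, n=6
  tally=128, n=7
  tally=162, n=8

Final answer: 162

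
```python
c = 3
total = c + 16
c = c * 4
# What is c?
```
Trace:
  c=3
  c=3, total=19
  c=12, total=19

Final answer: 12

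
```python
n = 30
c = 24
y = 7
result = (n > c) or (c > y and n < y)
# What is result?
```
Trace:
  n=30
  n=30, c=24
  n=30, c=24, y=7
  n=30, c=24, y=7, result=True

Final answer: True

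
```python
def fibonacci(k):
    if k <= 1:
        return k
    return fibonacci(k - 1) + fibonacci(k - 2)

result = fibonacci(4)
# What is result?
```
Call trace (a repeated sub-call is expanded the first time; later identical calls just restate its return value):
fibonacci(k=4)
  fibonacci(k=3)
    fibonacci(k=2)
      fibonacci(k=1)
      -> return 1
      fibonacci(k=0)
      -> return 0
    -> return 1
    fibonacci(k=1)
    -> return 1
  -> return 2
  fibonacci(k=2) -> return 1  (same call as traced above)
-> return 3

Final answer: 3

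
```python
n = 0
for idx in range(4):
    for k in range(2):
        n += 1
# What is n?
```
Trace:
  n=0
  n=1, idx=0, k=0
  n=2, idx=0, k=1
  n=3, idx=1, k=0
  n=4, idx=1, k=1
  n=5, idx=2, k=0
  n=6, idx=2, k=1
  n=7, idx=3, k=0
  n=8, idx=3, k=1

Final answer: 8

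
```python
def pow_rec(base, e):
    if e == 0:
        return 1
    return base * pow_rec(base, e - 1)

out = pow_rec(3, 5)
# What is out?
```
Call trace:
pow_rec(base=3, e=5)
  pow_rec(base=3, e=4)
    pow_rec(base=3, e=3)
      pow_rec(base=3, e=2)
        pow_rec(base=3, e=1)
          pow_rec(base=3, e=0)
          -> return 1
        -> return 3
      -> return 9
    -> return 27
  -> return 81
-> return 243

Final answer: 243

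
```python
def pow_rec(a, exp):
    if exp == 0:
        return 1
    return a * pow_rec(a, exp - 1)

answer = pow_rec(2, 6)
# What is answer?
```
Call trace:
pow_rec(a=2, exp=6)
  pow_rec(a=2, exp=5)
    pow_rec(a=2, exp=4)
      pow_rec(a=2, exp=3)
        pow_rec(a=2, exp=2)
          pow_rec(a=2, exp=1)
            pow_rec(a=2, exp=0)
            -> return 1
          -> return 2
        -> return 4
      -> return 8
    -> return 16
  -> return 32
-> return 64

Final answer: 64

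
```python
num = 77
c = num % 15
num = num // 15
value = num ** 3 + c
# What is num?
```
Trace:
  num=77
  num=77, c=2
  num=5, c=2
  num=5, c=2, value=127

Final answer: 5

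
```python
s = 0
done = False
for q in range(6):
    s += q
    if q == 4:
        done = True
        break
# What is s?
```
Trace:
  s=0
  s=0, done=False
  s=0, done=False, q=0
  s=1, done=False, q=1
  s=3, done=False, q=2
  s=6, done=False, q=3
  s=10, done=True, q=4

Final answer: 10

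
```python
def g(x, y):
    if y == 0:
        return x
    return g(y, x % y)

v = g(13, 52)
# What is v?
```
Call trace:
g(x=13, y=52)
  g(x=52, y=13)
    g(x=13, y=0)
    -> return 13
  -> return 13
-> return 13

Final answer: 13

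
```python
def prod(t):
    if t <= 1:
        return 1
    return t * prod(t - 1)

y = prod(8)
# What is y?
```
Call trace:
prod(t=8)
  prod(t=7)
    prod(t=6)
      prod(t=5)
        prod(t=4)
          prod(t=3)
            prod(t=2)
              prod(t=1)
              -> return 1
            -> return 2
          -> return 6
        -> return 24
      -> return 120
    -> return 720
  -> return 5040
-> return 40320

Final answer: 40320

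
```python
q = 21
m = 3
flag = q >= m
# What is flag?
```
Trace:
  q=21
  q=21, m=3
  q=21, m=3, flag=True

Final answer: True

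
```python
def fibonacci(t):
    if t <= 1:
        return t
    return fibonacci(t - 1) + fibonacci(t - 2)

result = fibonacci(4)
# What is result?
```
Call trace (a repeated sub-call is expanded the first time; later identical calls just restate its return value):
fibonacci(t=4)
  fibonacci(t=3)
    fibonacci(t=2)
      fibonacci(t=1)
      -> return 1
      fibonacci(t=0)
      -> return 0
    -> return 1
    fibonacci(t=1)
    -> return 1
  -> return 2
  fibonacci(t=2) -> return 1  (same call as traced above)
-> return 3

Final answer: 3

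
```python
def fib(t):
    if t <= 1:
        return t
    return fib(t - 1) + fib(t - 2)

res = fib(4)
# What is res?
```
Call trace (a repeated sub-call is expanded the first time; later identical calls just restate its return value):
fib(t=4)
  fib(t=3)
    fib(t=2)
      fib(t=1)
      -> return 1
      fib(t=0)
      -> return 0
    -> return 1
    fib(t=1)
    -> return 1
  -> return 2
  fib(t=2) -> return 1  (same call as traced above)
-> return 3

Final answer: 3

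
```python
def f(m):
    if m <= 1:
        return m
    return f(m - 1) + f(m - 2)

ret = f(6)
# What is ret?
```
Call trace (a repeated sub-call is expanded the first time; later identical calls just restate its return value):
f(m=6)
  f(m=5)
    f(m=4)
      f(m=3)
        f(m=2)
          f(m=1)
          -> return 1
          f(m=0)
          -> return 0
        -> return 1
        f(m=1)
        -> return 1
      -> return 2
      f(m=2) -> return 1  (same call as traced above)
    -> return 3
    f(m=3) -> return 2  (same call as traced above)
  -> return 5
  f(m=4) -> return 3  (same call as traced above)
-> return 8

Final answer: 8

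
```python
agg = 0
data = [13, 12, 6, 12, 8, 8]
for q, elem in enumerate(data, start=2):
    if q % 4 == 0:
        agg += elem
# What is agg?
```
Trace:
  agg=0
  agg=0, q=2, elem=13
  agg=0, q=3, elem=12
  agg=6, q=4, elem=6
  agg=6, q=5, elem=12
  agg=6, q=6, elem=8
  agg=6, q=7, elem=8

Final answer: 6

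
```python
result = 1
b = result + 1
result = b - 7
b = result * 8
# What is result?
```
Trace:
  result=1
  result=1, b=2
  result=-5, b=2
  result=-5, b=-40

Final answer: -5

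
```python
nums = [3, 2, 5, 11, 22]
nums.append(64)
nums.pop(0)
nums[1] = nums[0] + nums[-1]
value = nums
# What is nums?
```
Trace:
  nums=[3, 2, 5, 11, 22]
  nums=[3, 2, 5, 11, 22, 64]
  nums=[2, 5, 11, 22, 64]
  nums=[2, 66, 11, 22, 64]
  nums=[2, 66, 11, 22, 64], value=[2, 66, 11, 22, 64]

Final answer: [2, 66, 11, 22, 64]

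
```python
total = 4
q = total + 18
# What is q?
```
Trace:
  total=4
  total=4, q=22

Final answer: 22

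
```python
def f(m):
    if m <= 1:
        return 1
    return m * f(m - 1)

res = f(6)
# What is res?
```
Call trace:
f(m=6)
  f(m=5)
    f(m=4)
      f(m=3)
        f(m=2)
          f(m=1)
          -> return 1
        -> return 2
      -> return 6
    -> return 24
  -> return 120
-> return 720

Final answer: 720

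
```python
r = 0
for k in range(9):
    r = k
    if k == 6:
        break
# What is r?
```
Trace:
  r=0
  r=0, k=0
  r=1, k=1
  r=2, k=2
  r=3, k=3
  r=4, k=4
  r=5, k=5
  r=6, k=6

Final answer: 6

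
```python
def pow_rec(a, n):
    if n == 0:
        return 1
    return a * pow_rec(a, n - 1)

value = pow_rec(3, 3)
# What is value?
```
Call trace:
pow_rec(a=3, n=3)
  pow_rec(a=3, n=2)
    pow_rec(a=3, n=1)
      pow_rec(a=3, n=0)
      -> return 1
    -> return 3
  -> return 9
-> return 27

Final answer: 27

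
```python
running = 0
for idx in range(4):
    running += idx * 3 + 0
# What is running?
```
Trace:
  running=0
  running=0, idx=0
  running=3, idx=1
  running=9, idx=2
  running=18, idx=3

Final answer: 18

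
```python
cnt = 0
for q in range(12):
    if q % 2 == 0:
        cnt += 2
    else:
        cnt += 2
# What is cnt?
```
Trace:
  cnt=0
  cnt=2, q=0
  cnt=4, q=1
  cnt=6, q=2
  cnt=8, q=3
  cnt=10, q=4
  cnt=12, q=5
  cnt=14, q=6
  cnt=16, q=7
  cnt=18, q=8
  cnt=20, q=9
  cnt=22, q=10
  cnt=24, q=11

Final answer: 24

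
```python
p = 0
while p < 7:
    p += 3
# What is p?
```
Trace:
  p=0
  p=3
  p=6
  p=9

Final answer: 9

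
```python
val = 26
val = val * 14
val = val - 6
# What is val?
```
Trace:
  val=26
  val=364
  val=358

Final answer: 358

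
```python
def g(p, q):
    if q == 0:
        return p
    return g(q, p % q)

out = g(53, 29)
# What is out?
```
Call trace:
g(p=53, q=29)
  g(p=29, q=24)
    g(p=24, q=5)
      g(p=5, q=4)
        g(p=4, q=1)
          g(p=1, q=0)
          -> return 1
        -> return 1
      -> return 1
    -> return 1
  -> return 1
-> return 1

Final answer: 1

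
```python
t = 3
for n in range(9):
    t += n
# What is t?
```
Trace:
  t=3
  t=3, n=0
  t=4, n=1
  t=6, n=2
  t=9, n=3
  t=13, n=4
  t=18, n=5
  t=24, n=6
  t=31, n=7
  t=39, n=8

Final answer: 39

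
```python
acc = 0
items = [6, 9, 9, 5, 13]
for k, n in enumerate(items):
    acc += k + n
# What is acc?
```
Trace:
  acc=0
  acc=6, k=0, n=6
  acc=16, k=1, n=9
  acc=27, k=2, n=9
  acc=35, k=3, n=5
  acc=52, k=4, n=13

Final answer: 52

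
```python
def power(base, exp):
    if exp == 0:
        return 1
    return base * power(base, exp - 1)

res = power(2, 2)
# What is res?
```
Call trace:
power(base=2, exp=2)
  power(base=2, exp=1)
    power(base=2, exp=0)
    -> return 1
  -> return 2
-> return 4

Final answer: 4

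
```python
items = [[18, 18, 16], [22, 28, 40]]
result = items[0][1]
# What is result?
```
Trace:
  items=[[18, 18, 16], [22, 28, 40]]
  items=[[18, 18, 16], [22, 28, 40]], result=18

Final answer: 18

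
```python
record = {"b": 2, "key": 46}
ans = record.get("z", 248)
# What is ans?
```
Trace:
  record={'b': 2, 'key': 46}
  record={'b': 2, 'key': 46}, ans=248

Final answer: 248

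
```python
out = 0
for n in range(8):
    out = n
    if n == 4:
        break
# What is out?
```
Trace:
  out=0
  out=0, n=0
  out=1, n=1
  out=2, n=2
  out=3, n=3
  out=4, n=4

Final answer: 4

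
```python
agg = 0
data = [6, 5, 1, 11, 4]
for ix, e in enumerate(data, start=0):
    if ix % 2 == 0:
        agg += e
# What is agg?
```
Trace:
  agg=0
  agg=6, ix=0, e=6
  agg=6, ix=1, e=5
  agg=7, ix=2, e=1
  agg=7, ix=3, e=11
  agg=11, ix=4, e=4

Final answer: 11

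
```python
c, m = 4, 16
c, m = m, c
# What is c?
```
Trace:
  c=4, m=16
  c=16, m=4

Final answer: 16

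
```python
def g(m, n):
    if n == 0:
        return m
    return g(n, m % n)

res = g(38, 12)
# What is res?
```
Call trace:
g(m=38, n=12)
  g(m=12, n=2)
    g(m=2, n=0)
    -> return 2
  -> return 2
-> return 2

Final answer: 2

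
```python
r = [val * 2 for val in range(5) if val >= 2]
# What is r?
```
Trace:
  val=0
  val=1
  val=2
  val=3
  val=4
  r=[4, 6, 8]

Final answer: [4, 6, 8]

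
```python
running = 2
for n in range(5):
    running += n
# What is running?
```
Trace:
  running=2
  running=2, n=0
  running=3, n=1
  running=5, n=2
  running=8, n=3
  running=12, n=4

Final answer: 12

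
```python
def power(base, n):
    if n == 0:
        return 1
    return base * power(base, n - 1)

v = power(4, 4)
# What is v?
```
Call trace:
power(base=4, n=4)
  power(base=4, n=3)
    power(base=4, n=2)
      power(base=4, n=1)
        power(base=4, n=0)
        -> return 1
      -> return 4
    -> return 16
  -> return 64
-> return 256

Final answer: 256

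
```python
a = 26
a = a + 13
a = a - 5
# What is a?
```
Trace:
  a=26
  a=39
  a=34

Final answer: 34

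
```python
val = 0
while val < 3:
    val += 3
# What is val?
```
Trace:
  val=0
  val=3

Final answer: 3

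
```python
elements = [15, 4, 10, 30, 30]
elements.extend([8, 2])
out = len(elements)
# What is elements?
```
Trace:
  elements=[15, 4, 10, 30, 30]
  elements=[15, 4, 10, 30, 30, 8, 2]
  elements=[15, 4, 10, 30, 30, 8, 2], out=7

Final answer: [15, 4, 10, 30, 30, 8, 2]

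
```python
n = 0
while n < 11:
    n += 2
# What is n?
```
Trace:
  n=0
  n=2
  n=4
  n=6
  n=8
  n=10
  n=12

Final answer: 12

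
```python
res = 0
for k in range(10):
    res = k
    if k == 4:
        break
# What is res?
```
Trace:
  res=0
  res=0, k=0
  res=1, k=1
  res=2, k=2
  res=3, k=3
  res=4, k=4

Final answer: 4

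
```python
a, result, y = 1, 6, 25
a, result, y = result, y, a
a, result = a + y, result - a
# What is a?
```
Trace:
  a=1, result=6, y=25
  a=6, result=25, y=1
  a=7, result=19, y=1

Final answer: 7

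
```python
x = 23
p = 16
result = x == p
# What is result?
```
Trace:
  x=23
  x=23, p=16
  x=23, p=16, result=False

Final answer: False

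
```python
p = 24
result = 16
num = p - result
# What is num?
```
Trace:
  p=24
  p=24, result=16
  p=24, result=16, num=8

Final answer: 8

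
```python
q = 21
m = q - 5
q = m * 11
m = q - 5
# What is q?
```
Trace:
  q=21
  q=21, m=16
  q=176, m=16
  q=176, m=171

Final answer: 176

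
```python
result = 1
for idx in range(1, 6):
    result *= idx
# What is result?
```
Trace:
  result=1
  result=1, idx=1
  result=2, idx=2
  result=6, idx=3
  result=24, idx=4
  result=120, idx=5

Final answer: 120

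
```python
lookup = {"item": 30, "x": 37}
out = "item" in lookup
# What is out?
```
Trace:
  lookup={'item': 30, 'x': 37}
  lookup={'item': 30, 'x': 37}, out=True

Final answer: True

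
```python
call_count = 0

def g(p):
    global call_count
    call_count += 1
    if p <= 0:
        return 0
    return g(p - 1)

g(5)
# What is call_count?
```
Call trace:
g(p=5)
  g(p=4)
    g(p=3)
      g(p=2)
        g(p=1)
          g(p=0)
          -> return 0
        -> return 0
      -> return 0
    -> return 0
  -> return 0
-> return 0

call_count is incremented once per call. g is entered once for each p = 5, 4, 3, 2, 1, 0 (the p <= 0 call returns without recursing), i.e. 5 + 1 calls.
call_count = 6

Final answer: 6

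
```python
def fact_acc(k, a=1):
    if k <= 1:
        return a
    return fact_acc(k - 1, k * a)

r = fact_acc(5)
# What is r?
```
Call trace:
fact_acc(k=5, a=1)
  fact_acc(k=4, a=5)
    fact_acc(k=3, a=20)
      fact_acc(k=2, a=60)
        fact_acc(k=1, a=120)
        -> return 120
      -> return 120
    -> return 120
  -> return 120
-> return 120

Final answer: 120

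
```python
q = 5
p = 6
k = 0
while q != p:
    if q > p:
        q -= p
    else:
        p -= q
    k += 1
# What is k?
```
Trace:
  q=5
  q=5, p=6
  q=5, p=6, k=0
  q=5, p=1, k=1
  q=4, p=1, k=2
  q=3, p=1, k=3
  q=2, p=1, k=4
  q=1, p=1, k=5

Final answer: 5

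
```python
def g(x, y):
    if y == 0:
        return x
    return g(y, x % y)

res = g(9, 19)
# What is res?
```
Call trace:
g(x=9, y=19)
  g(x=19, y=9)
    g(x=9, y=1)
      g(x=1, y=0)
      -> return 1
    -> return 1
  -> return 1
-> return 1

Final answer: 1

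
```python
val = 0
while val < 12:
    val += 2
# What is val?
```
Trace:
  val=0
  val=2
  val=4
  val=6
  val=8
  val=10
  val=12

Final answer: 12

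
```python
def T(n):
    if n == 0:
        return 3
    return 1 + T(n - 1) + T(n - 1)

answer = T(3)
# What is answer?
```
Call trace (a repeated sub-call is expanded the first time; later identical calls just restate its return value):
T(n=3)
  T(n=2)
    T(n=1)
      T(n=0)
      -> return 3
      T(n=0)
      -> return 3
    -> return 7
    T(n=1) -> return 7  (same call as traced above)
  -> return 15
  T(n=2) -> return 15  (same call as traced above)
-> return 31

Final answer: 31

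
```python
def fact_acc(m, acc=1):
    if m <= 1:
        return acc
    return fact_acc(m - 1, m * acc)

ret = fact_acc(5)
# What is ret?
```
Call trace:
fact_acc(m=5, acc=1)
  fact_acc(m=4, acc=5)
    fact_acc(m=3, acc=20)
      fact_acc(m=2, acc=60)
        fact_acc(m=1, acc=120)
        -> return 120
      -> return 120
    -> return 120
  -> return 120
-> return 120

Final answer: 120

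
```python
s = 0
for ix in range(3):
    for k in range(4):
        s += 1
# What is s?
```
Trace:
  s=0
  s=1, ix=0, k=0
  s=2, ix=0, k=1
  s=3, ix=0, k=2
  s=4, ix=0, k=3
  s=5, ix=1, k=0
  s=6, ix=1, k=1
  s=7, ix=1, k=2
  s=8, ix=1, k=3
  s=9, ix=2, k=0
  s=10, ix=2, k=1
  s=11, ix=2, k=2
  s=12, ix=2, k=3

Final answer: 12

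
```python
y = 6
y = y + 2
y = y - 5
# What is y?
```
Trace:
  y=6
  y=8
  y=3

Final answer: 3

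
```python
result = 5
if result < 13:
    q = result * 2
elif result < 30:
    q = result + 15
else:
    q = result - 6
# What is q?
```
Trace:
  result=5
  result=5, q=10

Final answer: 10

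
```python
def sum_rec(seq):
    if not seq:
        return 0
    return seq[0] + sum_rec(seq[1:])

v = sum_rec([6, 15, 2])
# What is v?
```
Call trace:
sum_rec(seq=[6, 15, 2])
  sum_rec(seq=[15, 2])
    sum_rec(seq=[2])
      sum_rec(seq=[])
      -> return 0
    -> return 2
  -> return 17
-> return 23

Final answer: 23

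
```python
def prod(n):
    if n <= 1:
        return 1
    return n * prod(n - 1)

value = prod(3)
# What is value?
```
Call trace:
prod(n=3)
  prod(n=2)
    prod(n=1)
    -> return 1
  -> return 2
-> return 6

Final answer: 6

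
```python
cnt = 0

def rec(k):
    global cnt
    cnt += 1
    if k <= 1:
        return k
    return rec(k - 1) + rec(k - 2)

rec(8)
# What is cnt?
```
Call trace (a repeated sub-call is expanded the first time; later identical calls just restate its return value):
rec(k=8)
  rec(k=7)
    rec(k=6)
      rec(k=5)
        rec(k=4)
          rec(k=3)
            rec(k=2)
              rec(k=1)
              -> return 1
              rec(k=0)
              -> return 0
            -> return 1
            rec(k=1)
            -> return 1
          -> return 2
          rec(k=2) -> return 1  (same call as traced above)
        -> return 3
        rec(k=3) -> return 2  (same call as traced above)
      -> return 5
      rec(k=4) -> return 3  (same call as traced above)
    -> return 8
    rec(k=5) -> return 5  (same call as traced above)
  -> return 13
  rec(k=6) -> return 8  (same call as traced above)
-> return 21

cnt is incremented once per call, so count the calls in each subtree. Let C(k) = number of calls made by rec(k).
C(0) = C(1) = 1 (base case, no recursion); C(k) = 1 + C(k - 1) + C(k - 2) otherwise.
C(2) = 1 + C(1) + C(0) = 1 + 1 + 1 = 3
C(3) = 1 + C(2) + C(1) = 1 + 3 + 1 = 5
C(4) = 1 + C(3) + C(2) = 1 + 5 + 3 = 9
C(5) = 1 + C(4) + C(3) = 1 + 9 + 5 = 15
C(6) = 1 + C(5) + C(4) = 1 + 15 + 9 = 25
C(7) = 1 + C(6) + C(5) = 1 + 25 + 15 = 41
C(8) = 1 + C(7) + C(6) = 1 + 41 + 25 = 67
cnt = C(8) = 67

Final answer: 67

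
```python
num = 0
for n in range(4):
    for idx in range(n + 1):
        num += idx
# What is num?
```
Trace:
  num=0
  num=0, n=0, idx=0
  num=0, n=1, idx=0
  num=1, n=1, idx=1
  num=1, n=2, idx=0
  num=2, n=2, idx=1
  num=4, n=2, idx=2
  num=4, n=3, idx=0
  num=5, n=3, idx=1
  num=7, n=3, idx=2
  num=10, n=3, idx=3

Final answer: 10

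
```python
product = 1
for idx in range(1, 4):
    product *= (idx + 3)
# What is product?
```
Trace:
  product=1
  product=4, idx=1
  product=20, idx=2
  product=120, idx=3

Final answer: 120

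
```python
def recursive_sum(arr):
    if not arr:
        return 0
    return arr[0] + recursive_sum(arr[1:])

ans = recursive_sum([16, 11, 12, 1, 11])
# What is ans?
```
Call trace:
recursive_sum(arr=[16, 11, 12, 1, 11])
  recursive_sum(arr=[11, 12, 1, 11])
    recursive_sum(arr=[12, 1, 11])
      recursive_sum(arr=[1, 11])
        recursive_sum(arr=[11])
          recursive_sum(arr=[])
          -> return 0
        -> return 11
      -> return 12
    -> return 24
  -> return 35
-> return 51

Final answer: 51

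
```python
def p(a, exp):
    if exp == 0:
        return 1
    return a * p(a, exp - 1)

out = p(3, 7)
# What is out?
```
Call trace:
p(a=3, exp=7)
  p(a=3, exp=6)
    p(a=3, exp=5)
      p(a=3, exp=4)
        p(a=3, exp=3)
          p(a=3, exp=2)
            p(a=3, exp=1)
              p(a=3, exp=0)
              -> return 1
            -> return 3
          -> return 9
        -> return 27
      -> return 81
    -> return 243
  -> return 729
-> return 2187

Final answer: 2187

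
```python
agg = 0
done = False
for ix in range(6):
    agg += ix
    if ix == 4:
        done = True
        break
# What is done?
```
Trace:
  agg=0
  agg=0, done=False
  agg=0, done=False, ix=0
  agg=1, done=False, ix=1
  agg=3, done=False, ix=2
  agg=6, done=False, ix=3
  agg=10, done=True, ix=4

Final answer: True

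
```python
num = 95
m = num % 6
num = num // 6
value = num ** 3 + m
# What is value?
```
Trace:
  num=95
  num=95, m=5
  num=15, m=5
  num=15, m=5, value=3380

Final answer: 3380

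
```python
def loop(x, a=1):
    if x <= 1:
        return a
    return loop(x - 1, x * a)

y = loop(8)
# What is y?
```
Call trace:
loop(x=8, a=1)
  loop(x=7, a=8)
    loop(x=6, a=56)
      loop(x=5, a=336)
        loop(x=4, a=1680)
          loop(x=3, a=6720)
            loop(x=2, a=20160)
              loop(x=1, a=40320)
              -> return 40320
            -> return 40320
          -> return 40320
        -> return 40320
      -> return 40320
    -> return 40320
  -> return 40320
-> return 40320

Final answer: 40320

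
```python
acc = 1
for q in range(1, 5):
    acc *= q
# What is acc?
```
Trace:
  acc=1
  acc=1, q=1
  acc=2, q=2
  acc=6, q=3
  acc=24, q=4

Final answer: 24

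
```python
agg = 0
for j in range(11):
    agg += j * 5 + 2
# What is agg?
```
Trace:
  agg=0
  agg=2, j=0
  agg=9, j=1
  agg=21, j=2
  agg=38, j=3
  agg=60, j=4
  agg=87, j=5
  agg=119, j=6
  agg=156, j=7
  agg=198, j=8
  agg=245, j=9
  agg=297, j=10

Final answer: 297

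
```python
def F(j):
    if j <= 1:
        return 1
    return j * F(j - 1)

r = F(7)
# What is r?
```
Call trace:
F(j=7)
  F(j=6)
    F(j=5)
      F(j=4)
        F(j=3)
          F(j=2)
            F(j=1)
            -> return 1
          -> return 2
        -> return 6
      -> return 24
    -> return 120
  -> return 720
-> return 5040

Final answer: 5040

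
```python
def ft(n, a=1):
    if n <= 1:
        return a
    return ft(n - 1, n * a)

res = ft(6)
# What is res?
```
Call trace:
ft(n=6, a=1)
  ft(n=5, a=6)
    ft(n=4, a=30)
      ft(n=3, a=120)
        ft(n=2, a=360)
          ft(n=1, a=720)
          -> return 720
        -> return 720
      -> return 720
    -> return 720
  -> return 720
-> return 720

Final answer: 720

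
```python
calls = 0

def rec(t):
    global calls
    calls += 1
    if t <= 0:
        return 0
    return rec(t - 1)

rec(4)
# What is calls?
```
Call trace:
rec(t=4)
  rec(t=3)
    rec(t=2)
      rec(t=1)
        rec(t=0)
        -> return 0
      -> return 0
    -> return 0
  -> return 0
-> return 0

calls is incremented once per call. rec is entered once for each t = 4, 3, 2, 1, 0 (the t <= 0 call returns without recursing), i.e. 4 + 1 calls.
calls = 5

Final answer: 5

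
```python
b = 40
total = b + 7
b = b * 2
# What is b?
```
Trace:
  b=40
  b=40, total=47
  b=80, total=47

Final answer: 80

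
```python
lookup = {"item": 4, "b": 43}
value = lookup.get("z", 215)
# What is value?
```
Trace:
  lookup={'item': 4, 'b': 43}
  lookup={'item': 4, 'b': 43}, value=215

Final answer: 215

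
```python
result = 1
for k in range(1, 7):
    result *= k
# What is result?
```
Trace:
  result=1
  result=1, k=1
  result=2, k=2
  result=6, k=3
  result=24, k=4
  result=120, k=5
  result=720, k=6

Final answer: 720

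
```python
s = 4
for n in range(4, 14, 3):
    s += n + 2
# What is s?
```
Trace:
  s=4
  s=10, n=4
  s=19, n=7
  s=31, n=10
  s=46, n=13

Final answer: 46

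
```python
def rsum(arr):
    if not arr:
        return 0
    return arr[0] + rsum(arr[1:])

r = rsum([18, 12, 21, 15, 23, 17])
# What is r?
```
Call trace:
rsum(arr=[18, 12, 21, 15, 23, 17])
  rsum(arr=[12, 21, 15, 23, 17])
    rsum(arr=[21, 15, 23, 17])
      rsum(arr=[15, 23, 17])
        rsum(arr=[23, 17])
          rsum(arr=[17])
            rsum(arr=[])
            -> return 0
          -> return 17
        -> return 40
      -> return 55
    -> return 76
  -> return 88
-> return 106

Final answer: 106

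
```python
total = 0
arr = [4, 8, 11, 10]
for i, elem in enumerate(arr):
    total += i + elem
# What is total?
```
Trace:
  total=0
  total=4, i=0, elem=4
  total=13, i=1, elem=8
  total=26, i=2, elem=11
  total=39, i=3, elem=10

Final answer: 39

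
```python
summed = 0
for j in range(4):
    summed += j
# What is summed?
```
Trace:
  summed=0
  summed=0, j=0
  summed=1, j=1
  summed=3, j=2
  summed=6, j=3

Final answer: 6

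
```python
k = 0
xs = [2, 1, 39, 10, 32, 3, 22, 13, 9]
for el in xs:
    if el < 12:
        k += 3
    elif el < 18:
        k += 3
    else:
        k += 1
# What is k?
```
Trace:
  k=0
  k=3, el=2
  k=6, el=1
  k=7, el=39
  k=10, el=10
  k=11, el=32
  k=14, el=3
  k=15, el=22
  k=18, el=13
  k=21, el=9

Final answer: 21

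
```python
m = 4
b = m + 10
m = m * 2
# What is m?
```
Trace:
  m=4
  m=4, b=14
  m=8, b=14

Final answer: 8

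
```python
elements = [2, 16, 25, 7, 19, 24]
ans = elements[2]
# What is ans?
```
Trace:
  elements=[2, 16, 25, 7, 19, 24]
  elements=[2, 16, 25, 7, 19, 24], ans=25

Final answer: 25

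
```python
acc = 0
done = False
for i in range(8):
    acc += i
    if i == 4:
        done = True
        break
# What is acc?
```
Trace:
  acc=0
  acc=0, done=False
  acc=0, done=False, i=0
  acc=1, done=False, i=1
  acc=3, done=False, i=2
  acc=6, done=False, i=3
  acc=10, done=True, i=4

Final answer: 10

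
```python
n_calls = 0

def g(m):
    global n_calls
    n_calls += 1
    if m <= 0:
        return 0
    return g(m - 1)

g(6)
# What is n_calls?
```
Call trace:
g(m=6)
  g(m=5)
    g(m=4)
      g(m=3)
        g(m=2)
          g(m=1)
            g(m=0)
            -> return 0
          -> return 0
        -> return 0
      -> return 0
    -> return 0
  -> return 0
-> return 0

n_calls is incremented once per call. g is entered once for each m = 6, 5, 4, 3, 2, 1, 0 (the m <= 0 call returns without recursing), i.e. 6 + 1 calls.
n_calls = 7

Final answer: 7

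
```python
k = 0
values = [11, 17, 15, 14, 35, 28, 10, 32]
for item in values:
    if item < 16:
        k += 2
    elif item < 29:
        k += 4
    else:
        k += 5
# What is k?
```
Trace:
  k=0
  k=2, item=11
  k=6, item=17
  k=8, item=15
  k=10, item=14
  k=15, item=35
  k=19, item=28
  k=21, item=10
  k=26, item=32

Final answer: 26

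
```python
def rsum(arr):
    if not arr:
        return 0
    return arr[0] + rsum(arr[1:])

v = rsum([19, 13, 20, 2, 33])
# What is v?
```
Call trace:
rsum(arr=[19, 13, 20, 2, 33])
  rsum(arr=[13, 20, 2, 33])
    rsum(arr=[20, 2, 33])
      rsum(arr=[2, 33])
        rsum(arr=[33])
          rsum(arr=[])
          -> return 0
        -> return 33
      -> return 35
    -> return 55
  -> return 68
-> return 87

Final answer: 87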